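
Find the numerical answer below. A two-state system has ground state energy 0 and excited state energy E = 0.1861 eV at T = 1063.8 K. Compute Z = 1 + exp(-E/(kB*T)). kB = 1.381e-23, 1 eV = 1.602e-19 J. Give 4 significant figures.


Step 1: Compute beta*E = E*eV/(kB*T) = 0.1861*1.602e-19/(1.381e-23*1063.8) = 2.029
Step 2: exp(-beta*E) = exp(-2.029) = 0.1314
Step 3: Z = 1 + 0.1314 = 1.131

1.131


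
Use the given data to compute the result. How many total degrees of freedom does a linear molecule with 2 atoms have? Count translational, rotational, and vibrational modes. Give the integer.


Step 1: Translational DOF = 3
Step 2: Rotational DOF (linear) = 2
Step 3: Vibrational DOF = 3*2 - 5 = 1
Step 4: Total = 3 + 2 + 1 = 6

6


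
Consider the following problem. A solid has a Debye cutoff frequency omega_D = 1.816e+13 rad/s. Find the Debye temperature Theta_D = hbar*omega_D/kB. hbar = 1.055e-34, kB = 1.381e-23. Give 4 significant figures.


Step 1: hbar*omega_D = 1.055e-34 * 1.816e+13 = 1.916e-21 J
Step 2: Theta_D = 1.916e-21 / 1.381e-23
Step 3: Theta_D = 138.7 K

138.7


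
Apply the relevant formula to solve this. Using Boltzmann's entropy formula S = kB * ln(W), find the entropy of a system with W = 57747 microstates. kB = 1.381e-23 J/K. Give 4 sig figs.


Step 1: ln(W) = ln(57747) = 10.96
Step 2: S = kB * ln(W) = 1.381e-23 * 10.96
Step 3: S = 1.514e-22 J/K

1.514e-22


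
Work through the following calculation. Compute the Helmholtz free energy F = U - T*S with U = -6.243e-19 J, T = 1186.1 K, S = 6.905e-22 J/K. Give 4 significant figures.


Step 1: T*S = 1186.1 * 6.905e-22 = 8.19e-19 J
Step 2: F = U - T*S = -6.243e-19 - 8.19e-19
Step 3: F = -1.443e-18 J

-1.443e-18


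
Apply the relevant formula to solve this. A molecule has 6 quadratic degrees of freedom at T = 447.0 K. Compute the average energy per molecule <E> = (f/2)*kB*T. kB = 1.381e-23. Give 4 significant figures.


Step 1: f/2 = 6/2 = 3
Step 2: kB*T = 1.381e-23 * 447.0 = 6.173e-21
Step 3: <E> = 3 * 6.173e-21 = 1.852e-20 J

1.852e-20


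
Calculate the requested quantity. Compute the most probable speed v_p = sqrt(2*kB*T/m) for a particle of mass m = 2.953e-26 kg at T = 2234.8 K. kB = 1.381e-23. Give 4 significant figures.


Step 1: Numerator = 2*kB*T = 2*1.381e-23*2234.8 = 6.173e-20
Step 2: Ratio = 6.173e-20 / 2.953e-26 = 2.09e+06
Step 3: v_p = sqrt(2.09e+06) = 1446 m/s

1446


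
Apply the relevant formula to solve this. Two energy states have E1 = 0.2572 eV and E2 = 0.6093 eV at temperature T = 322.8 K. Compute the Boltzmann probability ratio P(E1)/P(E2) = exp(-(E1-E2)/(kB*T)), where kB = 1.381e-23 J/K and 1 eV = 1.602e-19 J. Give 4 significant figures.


Step 1: Compute energy difference dE = E1 - E2 = 0.2572 - 0.6093 = -0.3521 eV
Step 2: Convert to Joules: dE_J = -0.3521 * 1.602e-19 = -5.641e-20 J
Step 3: Compute exponent = -dE_J / (kB * T) = -(-5.641e-20) / (1.381e-23 * 322.8) = 12.65
Step 4: P(E1)/P(E2) = exp(12.65) = 3.128e+05

3.128e+05


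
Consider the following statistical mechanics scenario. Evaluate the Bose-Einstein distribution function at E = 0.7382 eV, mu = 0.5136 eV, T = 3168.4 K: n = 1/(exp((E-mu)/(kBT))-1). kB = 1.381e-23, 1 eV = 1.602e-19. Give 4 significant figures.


Step 1: (E - mu) = 0.2246 eV
Step 2: x = (E-mu)*eV/(kB*T) = 0.2246*1.602e-19/(1.381e-23*3168.4) = 0.8223
Step 3: exp(x) = 2.276
Step 4: n = 1/(exp(x)-1) = 0.7838

0.7838


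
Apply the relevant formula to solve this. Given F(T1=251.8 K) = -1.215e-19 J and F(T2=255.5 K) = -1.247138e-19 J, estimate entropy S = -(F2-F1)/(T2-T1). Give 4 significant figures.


Step 1: dF = F2 - F1 = -1.247138e-19 - (-1.215e-19) = -3.2138e-21 J
Step 2: dT = T2 - T1 = 255.5 - 251.8 = 3.7 K
Step 3: S = -dF/dT = -(-3.2138e-21)/3.7 = 8.686e-22 J/K

8.686e-22


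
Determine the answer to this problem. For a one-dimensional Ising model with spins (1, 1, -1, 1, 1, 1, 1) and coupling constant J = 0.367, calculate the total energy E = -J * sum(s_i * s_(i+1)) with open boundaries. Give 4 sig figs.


Step 1: Nearest-neighbor products: 1, -1, -1, 1, 1, 1
Step 2: Sum of products = 2
Step 3: E = -0.367 * 2 = -0.734

-0.734


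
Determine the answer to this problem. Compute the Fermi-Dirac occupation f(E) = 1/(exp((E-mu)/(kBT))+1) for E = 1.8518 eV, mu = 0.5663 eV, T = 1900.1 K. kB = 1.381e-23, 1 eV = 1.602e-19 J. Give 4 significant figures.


Step 1: (E - mu) = 1.8518 - 0.5663 = 1.285 eV
Step 2: Convert: (E-mu)*eV = 2.059e-19 J
Step 3: x = (E-mu)*eV/(kB*T) = 7.848
Step 4: f = 1/(exp(7.848)+1) = 0.0003903

0.0003903


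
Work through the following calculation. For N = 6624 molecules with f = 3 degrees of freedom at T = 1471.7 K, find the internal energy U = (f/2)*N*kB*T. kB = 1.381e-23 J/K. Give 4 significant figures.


Step 1: f/2 = 3/2 = 1.5
Step 2: N*kB*T = 6624*1.381e-23*1471.7 = 1.346e-16
Step 3: U = 1.5 * 1.346e-16 = 2.019e-16 J

2.019e-16


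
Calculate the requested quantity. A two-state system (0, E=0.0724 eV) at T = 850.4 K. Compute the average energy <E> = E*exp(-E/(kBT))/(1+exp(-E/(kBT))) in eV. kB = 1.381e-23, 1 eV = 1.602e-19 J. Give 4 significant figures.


Step 1: beta*E = 0.0724*1.602e-19/(1.381e-23*850.4) = 0.9876
Step 2: exp(-beta*E) = 0.3725
Step 3: <E> = 0.0724*0.3725/(1+0.3725) = 0.01965 eV

0.01965


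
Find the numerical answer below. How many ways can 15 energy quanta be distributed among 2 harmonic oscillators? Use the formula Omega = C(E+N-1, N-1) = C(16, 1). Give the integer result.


Step 1: Use binomial coefficient C(16, 1)
Step 2: Numerator = 16! / 15!
Step 3: Denominator = 1!
Step 4: Omega = 16

16


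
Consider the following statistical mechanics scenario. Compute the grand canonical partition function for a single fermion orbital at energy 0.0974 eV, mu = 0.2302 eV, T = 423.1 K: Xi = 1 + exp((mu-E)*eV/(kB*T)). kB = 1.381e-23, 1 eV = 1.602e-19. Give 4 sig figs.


Step 1: (mu - E) = 0.2302 - 0.0974 = 0.1328 eV
Step 2: x = (mu-E)*eV/(kB*T) = 0.1328*1.602e-19/(1.381e-23*423.1) = 3.641
Step 3: exp(x) = 38.13
Step 4: Xi = 1 + 38.13 = 39.13

39.13


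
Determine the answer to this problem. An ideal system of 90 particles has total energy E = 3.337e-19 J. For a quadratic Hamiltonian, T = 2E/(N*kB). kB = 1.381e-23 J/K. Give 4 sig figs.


Step 1: Numerator = 2*E = 2*3.337e-19 = 6.674e-19 J
Step 2: Denominator = N*kB = 90*1.381e-23 = 1.243e-21
Step 3: T = 6.674e-19 / 1.243e-21 = 537 K

537


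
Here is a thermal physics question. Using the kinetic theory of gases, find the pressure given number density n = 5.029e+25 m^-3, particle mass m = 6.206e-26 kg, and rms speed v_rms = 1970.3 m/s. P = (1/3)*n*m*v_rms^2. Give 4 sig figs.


Step 1: v_rms^2 = 1970.3^2 = 3.882e+06
Step 2: n*m = 5.029e+25*6.206e-26 = 3.121
Step 3: P = (1/3)*3.121*3.882e+06 = 4.039e+06 Pa

4.039e+06


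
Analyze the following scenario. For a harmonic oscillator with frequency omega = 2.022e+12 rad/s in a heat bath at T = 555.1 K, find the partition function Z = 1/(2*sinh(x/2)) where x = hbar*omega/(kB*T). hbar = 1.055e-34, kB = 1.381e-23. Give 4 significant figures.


Step 1: Compute x = hbar*omega/(kB*T) = 1.055e-34*2.022e+12/(1.381e-23*555.1) = 0.02783
Step 2: x/2 = 0.01391
Step 3: sinh(x/2) = 0.01391
Step 4: Z = 1/(2*0.01391) = 35.93

35.93


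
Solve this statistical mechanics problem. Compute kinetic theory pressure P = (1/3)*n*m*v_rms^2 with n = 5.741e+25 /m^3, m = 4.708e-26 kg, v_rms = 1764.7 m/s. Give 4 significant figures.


Step 1: v_rms^2 = 1764.7^2 = 3.114e+06
Step 2: n*m = 5.741e+25*4.708e-26 = 2.703
Step 3: P = (1/3)*2.703*3.114e+06 = 2.806e+06 Pa

2.806e+06


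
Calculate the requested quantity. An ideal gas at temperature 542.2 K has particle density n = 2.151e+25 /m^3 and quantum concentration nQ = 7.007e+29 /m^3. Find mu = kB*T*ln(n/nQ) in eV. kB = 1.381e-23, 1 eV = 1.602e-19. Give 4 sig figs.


Step 1: n/nQ = 2.151e+25/7.007e+29 = 3.07e-05
Step 2: ln(n/nQ) = -10.39
Step 3: mu = kB*T*ln(n/nQ) = 7.488e-21*-10.39 = -7.781e-20 J
Step 4: Convert to eV: -7.781e-20/1.602e-19 = -0.4857 eV

-0.4857


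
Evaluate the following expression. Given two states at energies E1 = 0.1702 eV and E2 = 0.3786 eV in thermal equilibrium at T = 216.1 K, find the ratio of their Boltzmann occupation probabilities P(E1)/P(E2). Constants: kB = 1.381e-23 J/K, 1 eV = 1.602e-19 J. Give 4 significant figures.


Step 1: Compute energy difference dE = E1 - E2 = 0.1702 - 0.3786 = -0.2084 eV
Step 2: Convert to Joules: dE_J = -0.2084 * 1.602e-19 = -3.339e-20 J
Step 3: Compute exponent = -dE_J / (kB * T) = -(-3.339e-20) / (1.381e-23 * 216.1) = 11.19
Step 4: P(E1)/P(E2) = exp(11.19) = 7.218e+04

7.218e+04


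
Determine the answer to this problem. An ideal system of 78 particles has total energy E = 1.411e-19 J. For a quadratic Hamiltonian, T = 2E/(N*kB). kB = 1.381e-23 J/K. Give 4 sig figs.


Step 1: Numerator = 2*E = 2*1.411e-19 = 2.822e-19 J
Step 2: Denominator = N*kB = 78*1.381e-23 = 1.077e-21
Step 3: T = 2.822e-19 / 1.077e-21 = 262 K

262


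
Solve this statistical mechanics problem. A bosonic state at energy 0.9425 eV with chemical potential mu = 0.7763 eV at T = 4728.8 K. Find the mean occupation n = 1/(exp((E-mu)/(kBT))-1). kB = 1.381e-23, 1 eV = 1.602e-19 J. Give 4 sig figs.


Step 1: (E - mu) = 0.1662 eV
Step 2: x = (E-mu)*eV/(kB*T) = 0.1662*1.602e-19/(1.381e-23*4728.8) = 0.4077
Step 3: exp(x) = 1.503
Step 4: n = 1/(exp(x)-1) = 1.987

1.987


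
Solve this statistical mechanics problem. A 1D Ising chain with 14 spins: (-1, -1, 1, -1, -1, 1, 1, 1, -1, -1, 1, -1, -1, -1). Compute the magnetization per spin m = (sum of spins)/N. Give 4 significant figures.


Step 1: Count up spins (+1): 5, down spins (-1): 9
Step 2: Total magnetization M = 5 - 9 = -4
Step 3: m = M/N = -4/14 = -0.2857

-0.2857


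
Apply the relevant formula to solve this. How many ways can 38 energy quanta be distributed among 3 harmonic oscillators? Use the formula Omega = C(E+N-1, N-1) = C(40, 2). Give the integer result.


Step 1: Use binomial coefficient C(40, 2)
Step 2: Numerator = 40! / 38!
Step 3: Denominator = 2!
Step 4: Omega = 780

780


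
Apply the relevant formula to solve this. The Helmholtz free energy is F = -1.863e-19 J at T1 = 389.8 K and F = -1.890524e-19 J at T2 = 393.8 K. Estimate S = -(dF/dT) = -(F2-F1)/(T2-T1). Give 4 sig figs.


Step 1: dF = F2 - F1 = -1.890524e-19 - (-1.863e-19) = -2.7524e-21 J
Step 2: dT = T2 - T1 = 393.8 - 389.8 = 4 K
Step 3: S = -dF/dT = -(-2.7524e-21)/4 = 6.881e-22 J/K

6.881e-22


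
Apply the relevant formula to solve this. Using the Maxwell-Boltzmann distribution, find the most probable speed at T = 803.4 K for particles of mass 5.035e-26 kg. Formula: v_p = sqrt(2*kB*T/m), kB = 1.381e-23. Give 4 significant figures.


Step 1: Numerator = 2*kB*T = 2*1.381e-23*803.4 = 2.219e-20
Step 2: Ratio = 2.219e-20 / 5.035e-26 = 4.407e+05
Step 3: v_p = sqrt(4.407e+05) = 663.9 m/s

663.9


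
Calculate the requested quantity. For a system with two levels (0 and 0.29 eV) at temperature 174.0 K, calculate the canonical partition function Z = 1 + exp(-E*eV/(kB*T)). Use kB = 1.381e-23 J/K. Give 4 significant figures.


Step 1: Compute beta*E = E*eV/(kB*T) = 0.29*1.602e-19/(1.381e-23*174.0) = 19.33
Step 2: exp(-beta*E) = exp(-19.33) = 4.013e-09
Step 3: Z = 1 + 4.013e-09 = 1

1


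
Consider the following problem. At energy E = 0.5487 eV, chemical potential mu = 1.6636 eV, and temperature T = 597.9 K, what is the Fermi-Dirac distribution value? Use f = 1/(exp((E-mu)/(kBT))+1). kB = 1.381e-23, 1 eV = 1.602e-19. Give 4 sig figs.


Step 1: (E - mu) = 0.5487 - 1.6636 = -1.115 eV
Step 2: Convert: (E-mu)*eV = -1.786e-19 J
Step 3: x = (E-mu)*eV/(kB*T) = -21.63
Step 4: f = 1/(exp(-21.63)+1) = 1

1


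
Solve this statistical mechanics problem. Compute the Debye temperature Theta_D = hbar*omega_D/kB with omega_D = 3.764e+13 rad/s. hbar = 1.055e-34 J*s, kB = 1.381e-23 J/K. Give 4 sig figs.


Step 1: hbar*omega_D = 1.055e-34 * 3.764e+13 = 3.971e-21 J
Step 2: Theta_D = 3.971e-21 / 1.381e-23
Step 3: Theta_D = 287.5 K

287.5


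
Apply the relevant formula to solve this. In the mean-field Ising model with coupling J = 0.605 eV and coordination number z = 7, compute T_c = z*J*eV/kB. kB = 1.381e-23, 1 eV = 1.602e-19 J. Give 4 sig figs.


Step 1: z*J = 7*0.605 = 4.235 eV
Step 2: Convert to Joules: 4.235*1.602e-19 = 6.784e-19 J
Step 3: T_c = 6.784e-19 / 1.381e-23 = 4.913e+04 K

4.913e+04


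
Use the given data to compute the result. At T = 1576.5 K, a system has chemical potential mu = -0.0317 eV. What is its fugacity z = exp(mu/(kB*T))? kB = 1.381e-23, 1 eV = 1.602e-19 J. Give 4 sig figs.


Step 1: Convert mu to Joules: -0.0317*1.602e-19 = -5.078e-21 J
Step 2: kB*T = 1.381e-23*1576.5 = 2.177e-20 J
Step 3: mu/(kB*T) = -0.2333
Step 4: z = exp(-0.2333) = 0.792

0.792


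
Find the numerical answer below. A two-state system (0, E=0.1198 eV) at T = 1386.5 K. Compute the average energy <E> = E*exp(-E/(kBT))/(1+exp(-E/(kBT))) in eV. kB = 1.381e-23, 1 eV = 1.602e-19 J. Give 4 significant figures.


Step 1: beta*E = 0.1198*1.602e-19/(1.381e-23*1386.5) = 1.002
Step 2: exp(-beta*E) = 0.367
Step 3: <E> = 0.1198*0.367/(1+0.367) = 0.03216 eV

0.03216


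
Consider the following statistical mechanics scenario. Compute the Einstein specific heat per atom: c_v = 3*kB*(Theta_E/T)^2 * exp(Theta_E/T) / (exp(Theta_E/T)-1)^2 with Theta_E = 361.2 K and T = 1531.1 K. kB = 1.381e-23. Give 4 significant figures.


Step 1: x = Theta_E/T = 361.2/1531.1 = 0.2359
Step 2: x^2 = 0.05565
Step 3: exp(x) = 1.266
Step 4: c_v = 3*1.381e-23*0.05565*1.266/(1.266-1)^2 = 4.124e-23

4.124e-23


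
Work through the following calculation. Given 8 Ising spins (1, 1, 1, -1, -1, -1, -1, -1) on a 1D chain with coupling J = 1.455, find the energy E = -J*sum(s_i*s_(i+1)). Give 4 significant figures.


Step 1: Nearest-neighbor products: 1, 1, -1, 1, 1, 1, 1
Step 2: Sum of products = 5
Step 3: E = -1.455 * 5 = -7.275

-7.275


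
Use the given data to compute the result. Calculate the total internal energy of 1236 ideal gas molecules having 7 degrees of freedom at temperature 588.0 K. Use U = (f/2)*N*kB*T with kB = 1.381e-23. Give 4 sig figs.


Step 1: f/2 = 7/2 = 3.5
Step 2: N*kB*T = 1236*1.381e-23*588.0 = 1.004e-17
Step 3: U = 3.5 * 1.004e-17 = 3.513e-17 J

3.513e-17


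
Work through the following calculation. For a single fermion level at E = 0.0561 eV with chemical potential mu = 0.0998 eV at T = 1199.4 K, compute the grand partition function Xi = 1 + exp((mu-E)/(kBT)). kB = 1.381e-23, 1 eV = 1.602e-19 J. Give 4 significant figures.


Step 1: (mu - E) = 0.0998 - 0.0561 = 0.0437 eV
Step 2: x = (mu-E)*eV/(kB*T) = 0.0437*1.602e-19/(1.381e-23*1199.4) = 0.4227
Step 3: exp(x) = 1.526
Step 4: Xi = 1 + 1.526 = 2.526

2.526


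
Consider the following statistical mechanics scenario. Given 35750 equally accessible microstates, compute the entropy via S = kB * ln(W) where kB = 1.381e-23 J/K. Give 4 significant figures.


Step 1: ln(W) = ln(35750) = 10.48
Step 2: S = kB * ln(W) = 1.381e-23 * 10.48
Step 3: S = 1.448e-22 J/K

1.448e-22


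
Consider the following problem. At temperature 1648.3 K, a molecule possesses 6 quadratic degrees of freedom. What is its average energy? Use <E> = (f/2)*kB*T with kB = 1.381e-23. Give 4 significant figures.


Step 1: f/2 = 6/2 = 3
Step 2: kB*T = 1.381e-23 * 1648.3 = 2.276e-20
Step 3: <E> = 3 * 2.276e-20 = 6.829e-20 J

6.829e-20


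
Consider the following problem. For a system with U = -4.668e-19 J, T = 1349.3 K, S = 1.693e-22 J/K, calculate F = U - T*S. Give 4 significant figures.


Step 1: T*S = 1349.3 * 1.693e-22 = 2.284e-19 J
Step 2: F = U - T*S = -4.668e-19 - 2.284e-19
Step 3: F = -6.952e-19 J

-6.952e-19


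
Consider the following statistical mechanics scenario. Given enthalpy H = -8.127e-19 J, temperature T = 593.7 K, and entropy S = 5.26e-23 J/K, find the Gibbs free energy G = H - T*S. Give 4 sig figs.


Step 1: T*S = 593.7 * 5.26e-23 = 3.123e-20 J
Step 2: G = H - T*S = -8.127e-19 - 3.123e-20
Step 3: G = -8.439e-19 J

-8.439e-19


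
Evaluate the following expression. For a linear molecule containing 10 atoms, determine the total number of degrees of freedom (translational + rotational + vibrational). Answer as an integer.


Step 1: Translational DOF = 3
Step 2: Rotational DOF (linear) = 2
Step 3: Vibrational DOF = 3*10 - 5 = 25
Step 4: Total = 3 + 2 + 25 = 30

30


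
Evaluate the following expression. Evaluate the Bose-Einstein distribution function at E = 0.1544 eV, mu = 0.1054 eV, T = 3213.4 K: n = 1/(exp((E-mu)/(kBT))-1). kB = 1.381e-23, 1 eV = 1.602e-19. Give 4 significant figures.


Step 1: (E - mu) = 0.049 eV
Step 2: x = (E-mu)*eV/(kB*T) = 0.049*1.602e-19/(1.381e-23*3213.4) = 0.1769
Step 3: exp(x) = 1.193
Step 4: n = 1/(exp(x)-1) = 5.168

5.168


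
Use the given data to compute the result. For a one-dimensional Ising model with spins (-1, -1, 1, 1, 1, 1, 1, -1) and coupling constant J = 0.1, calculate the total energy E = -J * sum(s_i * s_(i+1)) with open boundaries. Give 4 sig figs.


Step 1: Nearest-neighbor products: 1, -1, 1, 1, 1, 1, -1
Step 2: Sum of products = 3
Step 3: E = -0.1 * 3 = -0.3

-0.3


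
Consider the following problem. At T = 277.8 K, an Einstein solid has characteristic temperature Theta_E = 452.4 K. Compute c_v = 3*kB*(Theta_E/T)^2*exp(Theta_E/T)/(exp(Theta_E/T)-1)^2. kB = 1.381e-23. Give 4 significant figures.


Step 1: x = Theta_E/T = 452.4/277.8 = 1.629
Step 2: x^2 = 2.652
Step 3: exp(x) = 5.096
Step 4: c_v = 3*1.381e-23*2.652*5.096/(5.096-1)^2 = 3.337e-23

3.337e-23


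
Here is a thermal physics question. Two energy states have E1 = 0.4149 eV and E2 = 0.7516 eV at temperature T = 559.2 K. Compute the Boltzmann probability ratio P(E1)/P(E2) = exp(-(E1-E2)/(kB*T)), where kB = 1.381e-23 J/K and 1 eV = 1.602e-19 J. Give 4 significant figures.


Step 1: Compute energy difference dE = E1 - E2 = 0.4149 - 0.7516 = -0.3367 eV
Step 2: Convert to Joules: dE_J = -0.3367 * 1.602e-19 = -5.394e-20 J
Step 3: Compute exponent = -dE_J / (kB * T) = -(-5.394e-20) / (1.381e-23 * 559.2) = 6.985
Step 4: P(E1)/P(E2) = exp(6.985) = 1080

1080


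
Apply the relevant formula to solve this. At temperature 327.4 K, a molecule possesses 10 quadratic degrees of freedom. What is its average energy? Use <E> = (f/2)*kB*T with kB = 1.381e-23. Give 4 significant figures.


Step 1: f/2 = 10/2 = 5
Step 2: kB*T = 1.381e-23 * 327.4 = 4.521e-21
Step 3: <E> = 5 * 4.521e-21 = 2.261e-20 J

2.261e-20


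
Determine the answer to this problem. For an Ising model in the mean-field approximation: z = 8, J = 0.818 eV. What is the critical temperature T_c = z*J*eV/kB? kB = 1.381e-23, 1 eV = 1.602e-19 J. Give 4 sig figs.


Step 1: z*J = 8*0.818 = 6.544 eV
Step 2: Convert to Joules: 6.544*1.602e-19 = 1.048e-18 J
Step 3: T_c = 1.048e-18 / 1.381e-23 = 7.591e+04 K

7.591e+04


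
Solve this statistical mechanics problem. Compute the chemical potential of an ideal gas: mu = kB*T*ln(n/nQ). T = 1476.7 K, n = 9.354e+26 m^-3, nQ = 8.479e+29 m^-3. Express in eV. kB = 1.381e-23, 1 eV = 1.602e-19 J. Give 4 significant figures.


Step 1: n/nQ = 9.354e+26/8.479e+29 = 0.001103
Step 2: ln(n/nQ) = -6.81
Step 3: mu = kB*T*ln(n/nQ) = 2.039e-20*-6.81 = -1.389e-19 J
Step 4: Convert to eV: -1.389e-19/1.602e-19 = -0.8668 eV

-0.8668


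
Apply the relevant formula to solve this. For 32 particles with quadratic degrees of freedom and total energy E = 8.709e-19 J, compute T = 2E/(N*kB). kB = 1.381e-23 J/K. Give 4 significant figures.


Step 1: Numerator = 2*E = 2*8.709e-19 = 1.742e-18 J
Step 2: Denominator = N*kB = 32*1.381e-23 = 4.419e-22
Step 3: T = 1.742e-18 / 4.419e-22 = 3941 K

3941


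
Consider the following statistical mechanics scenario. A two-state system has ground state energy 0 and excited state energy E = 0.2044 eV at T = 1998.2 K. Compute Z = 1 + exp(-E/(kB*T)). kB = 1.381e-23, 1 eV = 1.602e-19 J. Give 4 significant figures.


Step 1: Compute beta*E = E*eV/(kB*T) = 0.2044*1.602e-19/(1.381e-23*1998.2) = 1.187
Step 2: exp(-beta*E) = exp(-1.187) = 0.3053
Step 3: Z = 1 + 0.3053 = 1.305

1.305


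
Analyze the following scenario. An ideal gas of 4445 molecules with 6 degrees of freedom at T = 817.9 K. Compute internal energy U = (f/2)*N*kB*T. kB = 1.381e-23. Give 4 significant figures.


Step 1: f/2 = 6/2 = 3.0
Step 2: N*kB*T = 4445*1.381e-23*817.9 = 5.021e-17
Step 3: U = 3.0 * 5.021e-17 = 1.506e-16 J

1.506e-16


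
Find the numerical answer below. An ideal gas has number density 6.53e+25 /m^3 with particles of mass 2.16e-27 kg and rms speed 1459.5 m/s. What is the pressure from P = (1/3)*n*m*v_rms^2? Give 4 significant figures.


Step 1: v_rms^2 = 1459.5^2 = 2.13e+06
Step 2: n*m = 6.53e+25*2.16e-27 = 0.141
Step 3: P = (1/3)*0.141*2.13e+06 = 1.002e+05 Pa

1.002e+05


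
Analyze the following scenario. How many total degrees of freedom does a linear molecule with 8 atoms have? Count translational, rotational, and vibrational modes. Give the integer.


Step 1: Translational DOF = 3
Step 2: Rotational DOF (linear) = 2
Step 3: Vibrational DOF = 3*8 - 5 = 19
Step 4: Total = 3 + 2 + 19 = 24

24


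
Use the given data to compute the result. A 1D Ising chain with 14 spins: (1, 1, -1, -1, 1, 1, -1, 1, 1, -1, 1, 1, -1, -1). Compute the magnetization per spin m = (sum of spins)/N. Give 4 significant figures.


Step 1: Count up spins (+1): 8, down spins (-1): 6
Step 2: Total magnetization M = 8 - 6 = 2
Step 3: m = M/N = 2/14 = 0.1429

0.1429


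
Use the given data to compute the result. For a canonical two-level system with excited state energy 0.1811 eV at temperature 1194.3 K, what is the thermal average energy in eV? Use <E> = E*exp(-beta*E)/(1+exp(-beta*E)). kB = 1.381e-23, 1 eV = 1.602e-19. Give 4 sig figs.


Step 1: beta*E = 0.1811*1.602e-19/(1.381e-23*1194.3) = 1.759
Step 2: exp(-beta*E) = 0.1722
Step 3: <E> = 0.1811*0.1722/(1+0.1722) = 0.02661 eV

0.02661


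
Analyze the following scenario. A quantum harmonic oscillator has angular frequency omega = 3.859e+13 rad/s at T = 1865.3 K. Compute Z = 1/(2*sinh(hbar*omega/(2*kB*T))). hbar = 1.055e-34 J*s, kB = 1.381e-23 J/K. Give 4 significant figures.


Step 1: Compute x = hbar*omega/(kB*T) = 1.055e-34*3.859e+13/(1.381e-23*1865.3) = 0.158
Step 2: x/2 = 0.07902
Step 3: sinh(x/2) = 0.07911
Step 4: Z = 1/(2*0.07911) = 6.321

6.321


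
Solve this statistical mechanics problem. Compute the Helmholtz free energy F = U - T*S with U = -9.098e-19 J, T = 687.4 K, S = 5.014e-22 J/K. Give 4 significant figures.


Step 1: T*S = 687.4 * 5.014e-22 = 3.447e-19 J
Step 2: F = U - T*S = -9.098e-19 - 3.447e-19
Step 3: F = -1.254e-18 J

-1.254e-18


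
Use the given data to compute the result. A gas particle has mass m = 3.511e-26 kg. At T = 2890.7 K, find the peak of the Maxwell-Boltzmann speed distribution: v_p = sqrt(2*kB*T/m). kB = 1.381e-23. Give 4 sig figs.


Step 1: Numerator = 2*kB*T = 2*1.381e-23*2890.7 = 7.984e-20
Step 2: Ratio = 7.984e-20 / 3.511e-26 = 2.274e+06
Step 3: v_p = sqrt(2.274e+06) = 1508 m/s

1508


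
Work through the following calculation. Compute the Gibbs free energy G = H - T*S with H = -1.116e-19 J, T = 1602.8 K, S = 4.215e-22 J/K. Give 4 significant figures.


Step 1: T*S = 1602.8 * 4.215e-22 = 6.756e-19 J
Step 2: G = H - T*S = -1.116e-19 - 6.756e-19
Step 3: G = -7.872e-19 J

-7.872e-19


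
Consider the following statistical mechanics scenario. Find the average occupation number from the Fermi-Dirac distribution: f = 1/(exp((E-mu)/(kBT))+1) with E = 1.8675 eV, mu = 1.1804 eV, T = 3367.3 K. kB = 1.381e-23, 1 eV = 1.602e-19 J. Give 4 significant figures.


Step 1: (E - mu) = 1.8675 - 1.1804 = 0.6871 eV
Step 2: Convert: (E-mu)*eV = 1.101e-19 J
Step 3: x = (E-mu)*eV/(kB*T) = 2.367
Step 4: f = 1/(exp(2.367)+1) = 0.08572

0.08572


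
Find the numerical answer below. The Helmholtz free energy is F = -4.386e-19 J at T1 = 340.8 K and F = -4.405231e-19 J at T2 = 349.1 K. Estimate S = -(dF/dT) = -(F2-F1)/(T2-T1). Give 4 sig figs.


Step 1: dF = F2 - F1 = -4.405231e-19 - (-4.386e-19) = -1.9231e-21 J
Step 2: dT = T2 - T1 = 349.1 - 340.8 = 8.3 K
Step 3: S = -dF/dT = -(-1.9231e-21)/8.3 = 2.317e-22 J/K

2.317e-22


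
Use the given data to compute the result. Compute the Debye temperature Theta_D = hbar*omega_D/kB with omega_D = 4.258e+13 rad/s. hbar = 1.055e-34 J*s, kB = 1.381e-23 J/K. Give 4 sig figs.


Step 1: hbar*omega_D = 1.055e-34 * 4.258e+13 = 4.492e-21 J
Step 2: Theta_D = 4.492e-21 / 1.381e-23
Step 3: Theta_D = 325.3 K

325.3


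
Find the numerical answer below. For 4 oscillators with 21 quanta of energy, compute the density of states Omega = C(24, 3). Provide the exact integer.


Step 1: Use binomial coefficient C(24, 3)
Step 2: Numerator = 24! / 21!
Step 3: Denominator = 3!
Step 4: Omega = 2024

2024


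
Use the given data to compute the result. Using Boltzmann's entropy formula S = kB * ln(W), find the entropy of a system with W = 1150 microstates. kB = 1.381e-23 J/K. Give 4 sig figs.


Step 1: ln(W) = ln(1150) = 7.048
Step 2: S = kB * ln(W) = 1.381e-23 * 7.048
Step 3: S = 9.733e-23 J/K

9.733e-23


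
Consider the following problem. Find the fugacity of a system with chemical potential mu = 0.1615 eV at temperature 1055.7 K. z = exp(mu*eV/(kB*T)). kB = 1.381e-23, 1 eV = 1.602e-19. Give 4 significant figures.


Step 1: Convert mu to Joules: 0.1615*1.602e-19 = 2.587e-20 J
Step 2: kB*T = 1.381e-23*1055.7 = 1.458e-20 J
Step 3: mu/(kB*T) = 1.775
Step 4: z = exp(1.775) = 5.898

5.898


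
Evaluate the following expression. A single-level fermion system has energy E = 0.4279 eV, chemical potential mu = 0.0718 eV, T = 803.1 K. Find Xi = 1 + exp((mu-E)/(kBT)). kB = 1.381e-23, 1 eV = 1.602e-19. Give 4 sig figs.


Step 1: (mu - E) = 0.0718 - 0.4279 = -0.3561 eV
Step 2: x = (mu-E)*eV/(kB*T) = -0.3561*1.602e-19/(1.381e-23*803.1) = -5.144
Step 3: exp(x) = 0.005836
Step 4: Xi = 1 + 0.005836 = 1.006

1.006


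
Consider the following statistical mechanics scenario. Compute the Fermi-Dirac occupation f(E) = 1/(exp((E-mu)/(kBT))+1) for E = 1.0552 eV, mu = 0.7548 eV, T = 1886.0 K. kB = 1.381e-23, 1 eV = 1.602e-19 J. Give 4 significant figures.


Step 1: (E - mu) = 1.0552 - 0.7548 = 0.3004 eV
Step 2: Convert: (E-mu)*eV = 4.812e-20 J
Step 3: x = (E-mu)*eV/(kB*T) = 1.848
Step 4: f = 1/(exp(1.848)+1) = 0.1361

0.1361


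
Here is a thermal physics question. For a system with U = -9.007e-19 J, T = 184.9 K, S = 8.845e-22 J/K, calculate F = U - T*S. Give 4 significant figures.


Step 1: T*S = 184.9 * 8.845e-22 = 1.635e-19 J
Step 2: F = U - T*S = -9.007e-19 - 1.635e-19
Step 3: F = -1.064e-18 J

-1.064e-18


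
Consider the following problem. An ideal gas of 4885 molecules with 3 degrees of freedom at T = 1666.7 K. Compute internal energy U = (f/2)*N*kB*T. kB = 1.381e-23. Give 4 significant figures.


Step 1: f/2 = 3/2 = 1.5
Step 2: N*kB*T = 4885*1.381e-23*1666.7 = 1.124e-16
Step 3: U = 1.5 * 1.124e-16 = 1.687e-16 J

1.687e-16


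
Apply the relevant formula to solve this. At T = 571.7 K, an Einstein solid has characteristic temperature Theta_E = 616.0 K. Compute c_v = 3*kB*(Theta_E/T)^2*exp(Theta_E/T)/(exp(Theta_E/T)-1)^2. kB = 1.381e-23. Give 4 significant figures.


Step 1: x = Theta_E/T = 616.0/571.7 = 1.077
Step 2: x^2 = 1.161
Step 3: exp(x) = 2.937
Step 4: c_v = 3*1.381e-23*1.161*2.937/(2.937-1)^2 = 3.764e-23

3.764e-23


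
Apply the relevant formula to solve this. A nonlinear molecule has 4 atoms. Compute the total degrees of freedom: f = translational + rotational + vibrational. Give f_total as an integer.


Step 1: Translational DOF = 3
Step 2: Rotational DOF (nonlinear) = 3
Step 3: Vibrational DOF = 3*4 - 6 = 6
Step 4: Total = 3 + 3 + 6 = 12

12


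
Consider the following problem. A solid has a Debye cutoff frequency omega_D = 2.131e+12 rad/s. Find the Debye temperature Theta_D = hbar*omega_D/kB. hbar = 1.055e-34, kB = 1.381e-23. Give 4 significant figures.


Step 1: hbar*omega_D = 1.055e-34 * 2.131e+12 = 2.248e-22 J
Step 2: Theta_D = 2.248e-22 / 1.381e-23
Step 3: Theta_D = 16.28 K

16.28


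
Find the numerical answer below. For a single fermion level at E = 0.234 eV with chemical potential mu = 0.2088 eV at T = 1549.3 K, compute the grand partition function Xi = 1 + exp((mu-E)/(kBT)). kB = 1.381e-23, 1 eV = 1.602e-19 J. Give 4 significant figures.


Step 1: (mu - E) = 0.2088 - 0.234 = -0.0252 eV
Step 2: x = (mu-E)*eV/(kB*T) = -0.0252*1.602e-19/(1.381e-23*1549.3) = -0.1887
Step 3: exp(x) = 0.828
Step 4: Xi = 1 + 0.828 = 1.828

1.828


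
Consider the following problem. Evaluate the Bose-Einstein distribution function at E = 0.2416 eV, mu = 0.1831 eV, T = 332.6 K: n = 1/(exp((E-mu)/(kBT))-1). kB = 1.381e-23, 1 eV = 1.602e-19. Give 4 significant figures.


Step 1: (E - mu) = 0.0585 eV
Step 2: x = (E-mu)*eV/(kB*T) = 0.0585*1.602e-19/(1.381e-23*332.6) = 2.04
Step 3: exp(x) = 7.693
Step 4: n = 1/(exp(x)-1) = 0.1494

0.1494


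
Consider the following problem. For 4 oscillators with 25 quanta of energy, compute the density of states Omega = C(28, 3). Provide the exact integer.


Step 1: Use binomial coefficient C(28, 3)
Step 2: Numerator = 28! / 25!
Step 3: Denominator = 3!
Step 4: Omega = 3276

3276


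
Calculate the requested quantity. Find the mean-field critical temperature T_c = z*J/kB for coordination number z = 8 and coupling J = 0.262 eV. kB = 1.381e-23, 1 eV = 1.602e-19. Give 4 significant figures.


Step 1: z*J = 8*0.262 = 2.096 eV
Step 2: Convert to Joules: 2.096*1.602e-19 = 3.358e-19 J
Step 3: T_c = 3.358e-19 / 1.381e-23 = 2.431e+04 K

2.431e+04


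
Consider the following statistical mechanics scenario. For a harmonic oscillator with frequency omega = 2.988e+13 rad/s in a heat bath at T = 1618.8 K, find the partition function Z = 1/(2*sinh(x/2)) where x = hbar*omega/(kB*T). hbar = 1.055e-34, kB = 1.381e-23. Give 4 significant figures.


Step 1: Compute x = hbar*omega/(kB*T) = 1.055e-34*2.988e+13/(1.381e-23*1618.8) = 0.141
Step 2: x/2 = 0.0705
Step 3: sinh(x/2) = 0.07056
Step 4: Z = 1/(2*0.07056) = 7.086

7.086


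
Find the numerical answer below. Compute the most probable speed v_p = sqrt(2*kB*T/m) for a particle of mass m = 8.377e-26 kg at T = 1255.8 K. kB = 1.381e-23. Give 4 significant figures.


Step 1: Numerator = 2*kB*T = 2*1.381e-23*1255.8 = 3.469e-20
Step 2: Ratio = 3.469e-20 / 8.377e-26 = 4.141e+05
Step 3: v_p = sqrt(4.141e+05) = 643.5 m/s

643.5


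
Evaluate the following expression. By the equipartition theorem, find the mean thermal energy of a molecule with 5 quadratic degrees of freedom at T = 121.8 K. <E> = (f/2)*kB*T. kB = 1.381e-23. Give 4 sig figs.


Step 1: f/2 = 5/2 = 2.5
Step 2: kB*T = 1.381e-23 * 121.8 = 1.682e-21
Step 3: <E> = 2.5 * 1.682e-21 = 4.205e-21 J

4.205e-21


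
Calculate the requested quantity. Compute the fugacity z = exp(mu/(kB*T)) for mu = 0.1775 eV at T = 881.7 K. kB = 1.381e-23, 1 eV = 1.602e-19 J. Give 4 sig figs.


Step 1: Convert mu to Joules: 0.1775*1.602e-19 = 2.844e-20 J
Step 2: kB*T = 1.381e-23*881.7 = 1.218e-20 J
Step 3: mu/(kB*T) = 2.335
Step 4: z = exp(2.335) = 10.33

10.33


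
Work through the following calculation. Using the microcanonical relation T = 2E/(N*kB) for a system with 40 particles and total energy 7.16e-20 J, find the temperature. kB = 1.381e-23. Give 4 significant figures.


Step 1: Numerator = 2*E = 2*7.16e-20 = 1.432e-19 J
Step 2: Denominator = N*kB = 40*1.381e-23 = 5.524e-22
Step 3: T = 1.432e-19 / 5.524e-22 = 259.2 K

259.2


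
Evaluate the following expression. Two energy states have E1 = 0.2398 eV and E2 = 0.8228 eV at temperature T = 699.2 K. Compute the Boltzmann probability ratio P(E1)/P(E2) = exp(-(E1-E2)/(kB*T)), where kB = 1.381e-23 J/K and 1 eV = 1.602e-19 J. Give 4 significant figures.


Step 1: Compute energy difference dE = E1 - E2 = 0.2398 - 0.8228 = -0.583 eV
Step 2: Convert to Joules: dE_J = -0.583 * 1.602e-19 = -9.34e-20 J
Step 3: Compute exponent = -dE_J / (kB * T) = -(-9.34e-20) / (1.381e-23 * 699.2) = 9.672
Step 4: P(E1)/P(E2) = exp(9.672) = 1.587e+04

1.587e+04


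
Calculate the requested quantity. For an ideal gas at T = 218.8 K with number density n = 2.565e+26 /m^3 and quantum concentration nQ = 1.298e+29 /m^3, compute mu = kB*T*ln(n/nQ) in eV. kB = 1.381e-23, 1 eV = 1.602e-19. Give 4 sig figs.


Step 1: n/nQ = 2.565e+26/1.298e+29 = 0.001976
Step 2: ln(n/nQ) = -6.227
Step 3: mu = kB*T*ln(n/nQ) = 3.022e-21*-6.227 = -1.881e-20 J
Step 4: Convert to eV: -1.881e-20/1.602e-19 = -0.1174 eV

-0.1174


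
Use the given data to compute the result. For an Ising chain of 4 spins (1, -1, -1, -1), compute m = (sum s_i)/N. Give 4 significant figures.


Step 1: Count up spins (+1): 1, down spins (-1): 3
Step 2: Total magnetization M = 1 - 3 = -2
Step 3: m = M/N = -2/4 = -0.5

-0.5


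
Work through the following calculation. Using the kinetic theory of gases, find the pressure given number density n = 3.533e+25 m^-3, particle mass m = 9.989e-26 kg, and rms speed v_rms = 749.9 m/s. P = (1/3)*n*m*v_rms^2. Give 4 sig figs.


Step 1: v_rms^2 = 749.9^2 = 5.624e+05
Step 2: n*m = 3.533e+25*9.989e-26 = 3.529
Step 3: P = (1/3)*3.529*5.624e+05 = 6.615e+05 Pa

6.615e+05


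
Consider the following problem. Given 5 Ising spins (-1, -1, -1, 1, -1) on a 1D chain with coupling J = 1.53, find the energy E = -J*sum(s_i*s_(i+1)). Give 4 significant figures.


Step 1: Nearest-neighbor products: 1, 1, -1, -1
Step 2: Sum of products = 0
Step 3: E = -1.53 * 0 = 0

0


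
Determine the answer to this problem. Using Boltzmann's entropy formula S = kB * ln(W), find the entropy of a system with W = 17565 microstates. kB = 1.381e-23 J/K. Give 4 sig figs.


Step 1: ln(W) = ln(17565) = 9.774
Step 2: S = kB * ln(W) = 1.381e-23 * 9.774
Step 3: S = 1.35e-22 J/K

1.35e-22


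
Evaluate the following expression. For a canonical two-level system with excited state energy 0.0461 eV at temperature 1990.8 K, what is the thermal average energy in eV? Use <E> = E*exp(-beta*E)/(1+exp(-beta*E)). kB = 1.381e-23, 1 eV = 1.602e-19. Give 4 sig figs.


Step 1: beta*E = 0.0461*1.602e-19/(1.381e-23*1990.8) = 0.2686
Step 2: exp(-beta*E) = 0.7644
Step 3: <E> = 0.0461*0.7644/(1+0.7644) = 0.01997 eV

0.01997


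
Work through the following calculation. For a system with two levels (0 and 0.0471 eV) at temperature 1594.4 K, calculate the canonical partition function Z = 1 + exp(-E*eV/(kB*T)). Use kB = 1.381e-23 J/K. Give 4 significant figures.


Step 1: Compute beta*E = E*eV/(kB*T) = 0.0471*1.602e-19/(1.381e-23*1594.4) = 0.3427
Step 2: exp(-beta*E) = exp(-0.3427) = 0.7099
Step 3: Z = 1 + 0.7099 = 1.71

1.71


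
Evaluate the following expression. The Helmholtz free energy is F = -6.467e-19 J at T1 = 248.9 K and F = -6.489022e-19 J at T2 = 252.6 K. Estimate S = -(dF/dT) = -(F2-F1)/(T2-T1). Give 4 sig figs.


Step 1: dF = F2 - F1 = -6.489022e-19 - (-6.467e-19) = -2.2022e-21 J
Step 2: dT = T2 - T1 = 252.6 - 248.9 = 3.7 K
Step 3: S = -dF/dT = -(-2.2022e-21)/3.7 = 5.952e-22 J/K

5.952e-22


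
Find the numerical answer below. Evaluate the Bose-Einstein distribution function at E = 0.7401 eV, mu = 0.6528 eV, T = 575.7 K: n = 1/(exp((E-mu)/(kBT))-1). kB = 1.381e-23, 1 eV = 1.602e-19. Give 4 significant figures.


Step 1: (E - mu) = 0.0873 eV
Step 2: x = (E-mu)*eV/(kB*T) = 0.0873*1.602e-19/(1.381e-23*575.7) = 1.759
Step 3: exp(x) = 5.807
Step 4: n = 1/(exp(x)-1) = 0.208

0.208


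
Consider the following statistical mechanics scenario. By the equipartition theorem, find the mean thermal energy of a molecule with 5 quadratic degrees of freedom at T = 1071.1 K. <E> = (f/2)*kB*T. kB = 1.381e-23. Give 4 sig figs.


Step 1: f/2 = 5/2 = 2.5
Step 2: kB*T = 1.381e-23 * 1071.1 = 1.479e-20
Step 3: <E> = 2.5 * 1.479e-20 = 3.698e-20 J

3.698e-20


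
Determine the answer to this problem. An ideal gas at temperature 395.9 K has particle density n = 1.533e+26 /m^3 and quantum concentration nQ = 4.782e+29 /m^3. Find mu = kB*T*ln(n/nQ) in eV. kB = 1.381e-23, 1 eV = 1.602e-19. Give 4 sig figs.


Step 1: n/nQ = 1.533e+26/4.782e+29 = 0.0003206
Step 2: ln(n/nQ) = -8.045
Step 3: mu = kB*T*ln(n/nQ) = 5.467e-21*-8.045 = -4.399e-20 J
Step 4: Convert to eV: -4.399e-20/1.602e-19 = -0.2746 eV

-0.2746


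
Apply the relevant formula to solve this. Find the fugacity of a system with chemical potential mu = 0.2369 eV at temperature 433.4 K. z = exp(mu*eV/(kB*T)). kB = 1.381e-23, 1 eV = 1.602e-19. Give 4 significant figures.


Step 1: Convert mu to Joules: 0.2369*1.602e-19 = 3.795e-20 J
Step 2: kB*T = 1.381e-23*433.4 = 5.985e-21 J
Step 3: mu/(kB*T) = 6.341
Step 4: z = exp(6.341) = 567.3

567.3


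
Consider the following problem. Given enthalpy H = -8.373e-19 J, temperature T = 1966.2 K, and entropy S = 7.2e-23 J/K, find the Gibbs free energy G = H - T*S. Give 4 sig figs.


Step 1: T*S = 1966.2 * 7.2e-23 = 1.416e-19 J
Step 2: G = H - T*S = -8.373e-19 - 1.416e-19
Step 3: G = -9.789e-19 J

-9.789e-19


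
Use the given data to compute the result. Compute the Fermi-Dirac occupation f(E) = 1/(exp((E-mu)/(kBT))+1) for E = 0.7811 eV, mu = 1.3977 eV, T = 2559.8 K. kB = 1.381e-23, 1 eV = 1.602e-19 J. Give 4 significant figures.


Step 1: (E - mu) = 0.7811 - 1.3977 = -0.6166 eV
Step 2: Convert: (E-mu)*eV = -9.878e-20 J
Step 3: x = (E-mu)*eV/(kB*T) = -2.794
Step 4: f = 1/(exp(-2.794)+1) = 0.9424

0.9424


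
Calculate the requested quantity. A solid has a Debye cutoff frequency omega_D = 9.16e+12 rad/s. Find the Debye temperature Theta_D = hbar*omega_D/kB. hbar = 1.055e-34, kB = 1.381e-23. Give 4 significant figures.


Step 1: hbar*omega_D = 1.055e-34 * 9.16e+12 = 9.664e-22 J
Step 2: Theta_D = 9.664e-22 / 1.381e-23
Step 3: Theta_D = 69.98 K

69.98


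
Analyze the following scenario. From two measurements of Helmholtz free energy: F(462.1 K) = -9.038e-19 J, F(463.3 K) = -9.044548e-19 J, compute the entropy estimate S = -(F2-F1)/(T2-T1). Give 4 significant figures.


Step 1: dF = F2 - F1 = -9.044548e-19 - (-9.038e-19) = -6.548e-22 J
Step 2: dT = T2 - T1 = 463.3 - 462.1 = 1.2 K
Step 3: S = -dF/dT = -(-6.548e-22)/1.2 = 5.457e-22 J/K

5.457e-22


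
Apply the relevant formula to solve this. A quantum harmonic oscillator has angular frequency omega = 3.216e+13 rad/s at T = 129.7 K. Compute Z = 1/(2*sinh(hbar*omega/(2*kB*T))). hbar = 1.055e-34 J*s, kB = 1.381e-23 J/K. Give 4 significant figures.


Step 1: Compute x = hbar*omega/(kB*T) = 1.055e-34*3.216e+13/(1.381e-23*129.7) = 1.894
Step 2: x/2 = 0.9471
Step 3: sinh(x/2) = 1.095
Step 4: Z = 1/(2*1.095) = 0.4565

0.4565


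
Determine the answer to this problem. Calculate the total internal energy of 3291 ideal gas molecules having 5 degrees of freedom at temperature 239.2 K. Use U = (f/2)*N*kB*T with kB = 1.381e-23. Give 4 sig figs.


Step 1: f/2 = 5/2 = 2.5
Step 2: N*kB*T = 3291*1.381e-23*239.2 = 1.087e-17
Step 3: U = 2.5 * 1.087e-17 = 2.718e-17 J

2.718e-17


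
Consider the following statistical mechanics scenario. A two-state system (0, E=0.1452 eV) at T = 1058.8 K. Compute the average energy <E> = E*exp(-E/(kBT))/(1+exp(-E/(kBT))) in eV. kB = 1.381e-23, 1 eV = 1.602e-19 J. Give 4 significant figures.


Step 1: beta*E = 0.1452*1.602e-19/(1.381e-23*1058.8) = 1.591
Step 2: exp(-beta*E) = 0.2038
Step 3: <E> = 0.1452*0.2038/(1+0.2038) = 0.02458 eV

0.02458


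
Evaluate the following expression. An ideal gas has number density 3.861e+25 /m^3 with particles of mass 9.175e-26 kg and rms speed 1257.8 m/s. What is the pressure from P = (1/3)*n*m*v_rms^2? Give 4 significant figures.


Step 1: v_rms^2 = 1257.8^2 = 1.582e+06
Step 2: n*m = 3.861e+25*9.175e-26 = 3.542
Step 3: P = (1/3)*3.542*1.582e+06 = 1.868e+06 Pa

1.868e+06


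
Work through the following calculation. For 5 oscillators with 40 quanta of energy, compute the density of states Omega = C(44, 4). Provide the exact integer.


Step 1: Use binomial coefficient C(44, 4)
Step 2: Numerator = 44! / 40!
Step 3: Denominator = 4!
Step 4: Omega = 135751

135751


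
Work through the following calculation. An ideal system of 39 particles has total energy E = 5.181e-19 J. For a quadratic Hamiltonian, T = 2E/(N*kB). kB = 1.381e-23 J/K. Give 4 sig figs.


Step 1: Numerator = 2*E = 2*5.181e-19 = 1.036e-18 J
Step 2: Denominator = N*kB = 39*1.381e-23 = 5.386e-22
Step 3: T = 1.036e-18 / 5.386e-22 = 1924 K

1924
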